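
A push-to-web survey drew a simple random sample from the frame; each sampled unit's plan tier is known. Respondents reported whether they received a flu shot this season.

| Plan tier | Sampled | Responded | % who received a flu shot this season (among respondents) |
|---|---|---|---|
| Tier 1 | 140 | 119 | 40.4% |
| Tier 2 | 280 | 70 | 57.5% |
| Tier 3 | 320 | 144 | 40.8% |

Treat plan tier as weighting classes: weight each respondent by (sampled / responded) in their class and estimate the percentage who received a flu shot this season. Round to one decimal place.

47.0%

Class response rates: Tier 1 119/140 = 85%, Tier 2 70/280 = 25%, Tier 3 144/320 = 45%.
Inverse-response-rate weighting restores each class to its sampled count, so class totals weight by n_sampled:
  Tier 1: 140 × 40.4 = 5656
  Tier 2: 280 × 57.5 = 16,100
  Tier 3: 320 × 40.8 = 13,056
Adjusted estimate = 34,812 / 740 = 47.0432 → 47.0%.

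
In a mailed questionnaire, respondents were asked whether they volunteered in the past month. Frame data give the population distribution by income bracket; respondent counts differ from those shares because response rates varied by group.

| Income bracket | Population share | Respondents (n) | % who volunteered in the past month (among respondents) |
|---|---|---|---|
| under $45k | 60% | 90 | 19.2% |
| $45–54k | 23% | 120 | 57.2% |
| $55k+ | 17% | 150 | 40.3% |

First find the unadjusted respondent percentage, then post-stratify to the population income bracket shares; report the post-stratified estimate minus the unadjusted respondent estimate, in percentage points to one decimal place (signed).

-9.1 percentage points

Without adjustment, the pooled respondent share is:
  (90/360)×19.2 + (120/360)×57.2 + (150/360)×40.3 = 40.6583%
Reweighting by population income bracket shares:
  0.6×19.2 + 0.23×57.2 + 0.17×40.3 = 31.527%
Difference = 31.527 − 40.6583 = -9.1313 pp.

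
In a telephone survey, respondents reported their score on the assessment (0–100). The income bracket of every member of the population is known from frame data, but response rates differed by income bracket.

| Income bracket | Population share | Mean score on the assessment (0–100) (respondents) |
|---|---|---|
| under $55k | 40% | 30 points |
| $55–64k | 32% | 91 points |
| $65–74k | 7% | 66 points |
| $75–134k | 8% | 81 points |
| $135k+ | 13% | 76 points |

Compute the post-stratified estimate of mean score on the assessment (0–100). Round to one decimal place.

62.1

Weight each group's respondent value by its population share:
  under $55k: 0.4 × 30 = 12
  $55–64k: 0.32 × 91 = 29.12
  $65–74k: 0.07 × 66 = 4.62
  $75–134k: 0.08 × 81 = 6.48
  $135k+: 0.13 × 76 = 9.88
Post-stratified estimate = 62.1 → 62.1.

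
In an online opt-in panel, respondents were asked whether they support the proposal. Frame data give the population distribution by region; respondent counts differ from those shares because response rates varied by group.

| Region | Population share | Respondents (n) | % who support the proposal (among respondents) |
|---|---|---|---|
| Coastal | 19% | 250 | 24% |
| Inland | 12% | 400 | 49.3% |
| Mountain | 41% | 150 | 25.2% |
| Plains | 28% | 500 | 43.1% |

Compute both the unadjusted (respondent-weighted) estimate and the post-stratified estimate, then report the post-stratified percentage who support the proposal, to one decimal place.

32.9%

Naive respondent-only estimate (weights = respondent counts):
  (250/1300)×24 + (400/1300)×49.3 + (150/1300)×25.2 + (500/1300)×43.1 = 39.2692%
Post-stratifying to population shares instead:
  0.19×24 + 0.12×49.3 + 0.41×25.2 + 0.28×43.1 = 32.876%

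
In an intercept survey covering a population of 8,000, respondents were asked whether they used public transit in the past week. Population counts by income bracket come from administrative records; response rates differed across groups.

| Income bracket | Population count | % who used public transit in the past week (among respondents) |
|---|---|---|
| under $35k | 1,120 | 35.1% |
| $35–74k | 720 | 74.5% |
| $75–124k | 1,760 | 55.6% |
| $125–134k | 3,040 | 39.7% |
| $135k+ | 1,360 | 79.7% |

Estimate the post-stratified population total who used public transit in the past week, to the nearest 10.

Estimated count per cell = population count × respondent percentage:
  under $35k: 1,120 × 35.1% = 393.12
  $35–74k: 720 × 74.5% = 536.4
  $75–124k: 1,760 × 55.6% = 978.56
  $125–134k: 3,040 × 39.7% = 1206.88
  $135k+: 1,360 × 79.7% = 1083.92
Estimated total = 4198.88 → 4,200.

4,200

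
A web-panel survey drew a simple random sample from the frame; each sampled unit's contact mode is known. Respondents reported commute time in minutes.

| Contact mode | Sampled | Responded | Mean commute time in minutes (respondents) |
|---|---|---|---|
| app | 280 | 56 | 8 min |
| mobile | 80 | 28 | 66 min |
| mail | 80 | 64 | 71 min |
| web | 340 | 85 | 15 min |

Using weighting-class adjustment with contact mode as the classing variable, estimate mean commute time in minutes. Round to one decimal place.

23.5

Class response rates: app 56/280 = 20%, mobile 28/80 = 35%, mail 64/80 = 80%, web 85/340 = 25%.
Weighting each respondent by the inverse class response rate inflates each class back to its sampled size, so the class weight is n_sampled:
  app: 280 × 8 = 2240
  mobile: 80 × 66 = 5280
  mail: 80 × 71 = 5680
  web: 340 × 15 = 5100
Adjusted estimate = 18,300 / 780 = 23.4615 → 23.5.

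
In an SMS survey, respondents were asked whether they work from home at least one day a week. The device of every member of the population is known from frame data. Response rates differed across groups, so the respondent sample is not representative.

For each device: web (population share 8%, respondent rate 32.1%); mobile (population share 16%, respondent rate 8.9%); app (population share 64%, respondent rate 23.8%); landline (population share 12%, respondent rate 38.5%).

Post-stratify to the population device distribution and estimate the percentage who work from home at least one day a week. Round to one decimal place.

23.8%

Post-stratification weights by population share, not respondent share:
  web: 0.08 × 32.1 = 2.568
  mobile: 0.16 × 8.9 = 1.424
  app: 0.64 × 23.8 = 15.232
  landline: 0.12 × 38.5 = 4.62
Post-stratified estimate = 23.844 → 23.8%.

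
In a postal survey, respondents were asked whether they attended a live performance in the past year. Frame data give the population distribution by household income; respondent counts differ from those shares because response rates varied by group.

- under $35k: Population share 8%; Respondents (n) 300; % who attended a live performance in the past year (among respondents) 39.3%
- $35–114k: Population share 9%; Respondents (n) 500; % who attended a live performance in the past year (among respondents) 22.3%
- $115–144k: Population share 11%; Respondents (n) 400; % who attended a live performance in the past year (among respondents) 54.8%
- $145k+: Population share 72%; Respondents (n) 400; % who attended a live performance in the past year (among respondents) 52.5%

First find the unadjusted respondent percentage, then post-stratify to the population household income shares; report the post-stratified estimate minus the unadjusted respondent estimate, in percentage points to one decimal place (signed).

Unadjusted (pooled respondent) estimate weights by respondent counts:
  (300/1600)×39.3 + (500/1600)×22.3 + (400/1600)×54.8 + (400/1600)×52.5 = 41.1625%
Reweighting by population household income shares:
  0.08×39.3 + 0.09×22.3 + 0.11×54.8 + 0.72×52.5 = 48.979%
Difference = 48.979 − 41.1625 = 7.8165 pp.

+7.8 percentage points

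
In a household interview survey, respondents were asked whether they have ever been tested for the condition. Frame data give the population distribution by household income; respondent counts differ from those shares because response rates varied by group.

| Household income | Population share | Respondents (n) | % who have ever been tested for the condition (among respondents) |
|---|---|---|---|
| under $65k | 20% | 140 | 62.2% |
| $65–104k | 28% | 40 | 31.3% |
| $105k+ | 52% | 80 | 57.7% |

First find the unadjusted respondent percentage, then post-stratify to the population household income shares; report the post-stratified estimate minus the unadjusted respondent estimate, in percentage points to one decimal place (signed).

Naive respondent-only estimate (weights = respondent counts):
  (140/260)×62.2 + (40/260)×31.3 + (80/260)×57.7 = 56.0615%
Post-stratified estimate weights by population shares:
  0.2×62.2 + 0.28×31.3 + 0.52×57.7 = 51.208%
Difference = 51.208 − 56.0615 = -4.8535 pp.

-4.9 percentage points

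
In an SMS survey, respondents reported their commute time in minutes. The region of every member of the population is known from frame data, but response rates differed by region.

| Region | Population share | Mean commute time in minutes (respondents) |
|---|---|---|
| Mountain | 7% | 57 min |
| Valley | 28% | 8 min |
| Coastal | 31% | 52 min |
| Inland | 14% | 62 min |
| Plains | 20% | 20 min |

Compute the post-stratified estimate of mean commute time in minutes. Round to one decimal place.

35.0

Post-stratification weights by population share, not respondent share:
  Mountain: 0.07 × 57 = 3.99
  Valley: 0.28 × 8 = 2.24
  Coastal: 0.31 × 52 = 16.12
  Inland: 0.14 × 62 = 8.68
  Plains: 0.2 × 20 = 4
Post-stratified estimate = 35.03 → 35.0.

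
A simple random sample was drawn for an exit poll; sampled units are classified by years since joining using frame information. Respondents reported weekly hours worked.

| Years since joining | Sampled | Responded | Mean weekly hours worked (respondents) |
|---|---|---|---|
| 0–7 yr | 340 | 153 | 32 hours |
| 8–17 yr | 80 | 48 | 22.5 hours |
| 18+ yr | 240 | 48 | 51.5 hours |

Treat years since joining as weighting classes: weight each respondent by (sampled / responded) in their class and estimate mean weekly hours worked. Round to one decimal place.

37.9

Class response rates: 0–7 yr 153/340 = 45%, 8–17 yr 48/80 = 60%, 18+ yr 48/240 = 20%.
With weight = n_sampled/n_responded per class, the weighted class total is n_sampled:
  0–7 yr: 340 × 32 = 10,880
  8–17 yr: 80 × 22.5 = 1800
  18+ yr: 240 × 51.5 = 12,360
Adjusted estimate = 25,040 / 660 = 37.9394 → 37.9.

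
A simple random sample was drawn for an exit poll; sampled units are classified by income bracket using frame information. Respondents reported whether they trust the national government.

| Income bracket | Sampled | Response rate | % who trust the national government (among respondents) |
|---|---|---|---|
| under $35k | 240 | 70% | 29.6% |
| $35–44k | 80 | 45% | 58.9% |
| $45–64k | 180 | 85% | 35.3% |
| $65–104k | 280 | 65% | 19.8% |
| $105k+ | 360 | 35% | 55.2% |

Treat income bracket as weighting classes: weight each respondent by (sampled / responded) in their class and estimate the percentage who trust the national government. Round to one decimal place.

Inverse-response-rate weighting restores each class to its sampled count, so class totals weight by n_sampled:
  under $35k: 240 × 29.6 = 7104
  $35–44k: 80 × 58.9 = 4712
  $45–64k: 180 × 35.3 = 6354
  $65–104k: 280 × 19.8 = 5544
  $105k+: 360 × 55.2 = 19,872
Adjusted estimate = 43,586 / 1,140 = 38.2333 → 38.2%.

38.2%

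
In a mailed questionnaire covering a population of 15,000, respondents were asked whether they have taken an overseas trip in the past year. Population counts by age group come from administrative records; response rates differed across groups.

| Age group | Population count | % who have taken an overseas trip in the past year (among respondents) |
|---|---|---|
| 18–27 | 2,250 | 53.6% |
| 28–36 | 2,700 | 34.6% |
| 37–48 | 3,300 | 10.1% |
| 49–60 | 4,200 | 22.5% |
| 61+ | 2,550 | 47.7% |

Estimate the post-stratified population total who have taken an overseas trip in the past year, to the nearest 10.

Apply each group's respondent rate to its population count:
  18–27: 2,250 × 53.6% = 1206
  28–36: 2,700 × 34.6% = 934.2
  37–48: 3,300 × 10.1% = 333.3
  49–60: 4,200 × 22.5% = 945
  61+: 2,550 × 47.7% = 1216.35
Estimated total = 4634.85 → 4,630.

4,630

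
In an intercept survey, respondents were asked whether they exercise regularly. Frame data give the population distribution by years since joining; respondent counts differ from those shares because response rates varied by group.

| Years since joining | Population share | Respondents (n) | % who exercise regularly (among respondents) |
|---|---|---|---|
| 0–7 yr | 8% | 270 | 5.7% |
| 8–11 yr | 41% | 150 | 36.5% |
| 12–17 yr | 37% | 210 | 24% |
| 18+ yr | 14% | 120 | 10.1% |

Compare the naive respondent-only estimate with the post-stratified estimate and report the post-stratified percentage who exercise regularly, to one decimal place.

25.7%

Without adjustment, the pooled respondent share is:
  (270/750)×5.7 + (150/750)×36.5 + (210/750)×24 + (120/750)×10.1 = 17.688%
Post-stratified estimate weights by population shares:
  0.08×5.7 + 0.41×36.5 + 0.37×24 + 0.14×10.1 = 25.715%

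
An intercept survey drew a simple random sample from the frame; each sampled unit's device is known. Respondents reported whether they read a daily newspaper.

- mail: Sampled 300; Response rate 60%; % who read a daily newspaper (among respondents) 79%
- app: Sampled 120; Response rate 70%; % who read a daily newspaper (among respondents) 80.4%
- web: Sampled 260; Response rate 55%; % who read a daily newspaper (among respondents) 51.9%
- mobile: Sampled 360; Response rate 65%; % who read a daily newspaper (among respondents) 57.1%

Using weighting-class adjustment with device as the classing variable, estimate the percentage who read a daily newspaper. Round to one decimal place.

64.8%

Each respondent's weight = sampled/responded in their class; summing within a class gives n_sampled, so:
  mail: 300 × 79 = 23,700
  app: 120 × 80.4 = 9648
  web: 260 × 51.9 = 13,494
  mobile: 360 × 57.1 = 20,556
Adjusted estimate = 67,398 / 1,040 = 64.8058 → 64.8%.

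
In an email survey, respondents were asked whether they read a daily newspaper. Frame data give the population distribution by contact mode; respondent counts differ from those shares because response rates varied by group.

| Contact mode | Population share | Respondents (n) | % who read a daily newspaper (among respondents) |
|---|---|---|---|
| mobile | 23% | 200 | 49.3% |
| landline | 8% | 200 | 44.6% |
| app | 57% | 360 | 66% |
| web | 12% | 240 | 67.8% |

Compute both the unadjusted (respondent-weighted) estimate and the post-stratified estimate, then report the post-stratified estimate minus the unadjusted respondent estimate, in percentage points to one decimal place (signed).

+1.9 percentage points

Unadjusted (pooled respondent) estimate weights by respondent counts:
  (200/1000)×49.3 + (200/1000)×44.6 + (360/1000)×66 + (240/1000)×67.8 = 58.812%
Post-stratified estimate weights by population shares:
  0.23×49.3 + 0.08×44.6 + 0.57×66 + 0.12×67.8 = 60.663%
Difference = 60.663 − 58.812 = 1.851 pp.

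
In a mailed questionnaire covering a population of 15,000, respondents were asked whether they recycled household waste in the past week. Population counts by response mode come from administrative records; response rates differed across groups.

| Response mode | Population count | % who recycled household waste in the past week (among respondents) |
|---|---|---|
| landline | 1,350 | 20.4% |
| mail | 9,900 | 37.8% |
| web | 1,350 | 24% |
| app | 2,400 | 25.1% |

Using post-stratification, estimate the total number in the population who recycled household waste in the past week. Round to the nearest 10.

4,940

Apply each group's respondent rate to its population count:
  landline: 1,350 × 20.4% = 275.4
  mail: 9,900 × 37.8% = 3742.2
  web: 1,350 × 24% = 324
  app: 2,400 × 25.1% = 602.4
Estimated total = 4944 → 4,940.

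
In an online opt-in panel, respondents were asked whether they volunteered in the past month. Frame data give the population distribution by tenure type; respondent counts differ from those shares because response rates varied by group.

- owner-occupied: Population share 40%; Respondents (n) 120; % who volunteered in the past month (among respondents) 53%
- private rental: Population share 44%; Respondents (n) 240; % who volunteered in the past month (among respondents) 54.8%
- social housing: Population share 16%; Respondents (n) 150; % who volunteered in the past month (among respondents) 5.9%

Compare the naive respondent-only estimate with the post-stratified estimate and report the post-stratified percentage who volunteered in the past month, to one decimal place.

Unadjusted (pooled respondent) estimate weights by respondent counts:
  (120/510)×53 + (240/510)×54.8 + (150/510)×5.9 = 39.9941%
Post-stratified estimate weights by population shares:
  0.4×53 + 0.44×54.8 + 0.16×5.9 = 46.256%

46.3%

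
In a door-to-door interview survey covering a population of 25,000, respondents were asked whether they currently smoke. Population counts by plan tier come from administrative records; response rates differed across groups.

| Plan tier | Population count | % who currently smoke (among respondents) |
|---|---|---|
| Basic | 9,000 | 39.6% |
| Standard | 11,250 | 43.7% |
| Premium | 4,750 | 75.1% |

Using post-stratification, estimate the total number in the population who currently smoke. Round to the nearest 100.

Each cell contributes its population count × the respondent rate:
  Basic: 9,000 × 39.6% = 3564
  Standard: 11,250 × 43.7% = 4916.25
  Premium: 4,750 × 75.1% = 3567.25
Estimated total = 12047.5 → 12,000.

12,000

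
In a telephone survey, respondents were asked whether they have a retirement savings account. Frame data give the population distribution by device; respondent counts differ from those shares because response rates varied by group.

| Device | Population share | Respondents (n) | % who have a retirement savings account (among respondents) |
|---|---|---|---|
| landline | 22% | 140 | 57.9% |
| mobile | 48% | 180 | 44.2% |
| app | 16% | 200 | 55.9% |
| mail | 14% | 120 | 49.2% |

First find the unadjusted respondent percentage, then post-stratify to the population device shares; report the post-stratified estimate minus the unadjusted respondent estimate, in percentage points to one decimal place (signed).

Without adjustment, the pooled respondent share is:
  (140/640)×57.9 + (180/640)×44.2 + (200/640)×55.9 + (120/640)×49.2 = 51.7906%
Post-stratifying to population shares instead:
  0.22×57.9 + 0.48×44.2 + 0.16×55.9 + 0.14×49.2 = 49.786%
Difference = 49.786 − 51.7906 = -2.0046 pp.

-2.0 percentage points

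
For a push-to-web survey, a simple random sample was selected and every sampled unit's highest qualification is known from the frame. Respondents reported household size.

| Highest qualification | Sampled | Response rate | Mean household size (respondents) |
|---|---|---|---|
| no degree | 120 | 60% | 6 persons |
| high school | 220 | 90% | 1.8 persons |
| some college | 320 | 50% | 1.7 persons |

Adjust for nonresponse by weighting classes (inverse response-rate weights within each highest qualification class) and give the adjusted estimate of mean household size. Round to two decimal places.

Weighting each respondent by the inverse class response rate inflates each class back to its sampled size, so the class weight is n_sampled:
  no degree: 120 × 6 = 720
  high school: 220 × 1.8 = 396
  some college: 320 × 1.7 = 544
Adjusted estimate = 1660 / 660 = 2.51515 → 2.52.

2.52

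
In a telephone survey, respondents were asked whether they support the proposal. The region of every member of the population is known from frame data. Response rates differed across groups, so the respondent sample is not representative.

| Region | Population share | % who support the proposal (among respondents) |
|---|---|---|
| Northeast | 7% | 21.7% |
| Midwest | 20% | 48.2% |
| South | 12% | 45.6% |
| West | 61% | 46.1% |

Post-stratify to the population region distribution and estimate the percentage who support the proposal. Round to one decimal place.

44.8%

Post-stratification weights by population share, not respondent share:
  Northeast: 0.07 × 21.7 = 1.519
  Midwest: 0.2 × 48.2 = 9.64
  South: 0.12 × 45.6 = 5.472
  West: 0.61 × 46.1 = 28.121
Post-stratified estimate = 44.752 → 44.8%.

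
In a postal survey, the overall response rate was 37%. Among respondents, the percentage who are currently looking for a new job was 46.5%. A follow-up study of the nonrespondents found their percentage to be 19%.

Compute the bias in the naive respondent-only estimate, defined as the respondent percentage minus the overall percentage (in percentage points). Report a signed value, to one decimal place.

+17.3 percentage points

Nonresponse fraction = 1 − 0.37 = 0.63.
Bias = (nonresponse fraction) × (respondent percentage − nonrespondent percentage)
     = 0.63 × (46.5 − 19) = 0.63 × 27.5 = 17.325.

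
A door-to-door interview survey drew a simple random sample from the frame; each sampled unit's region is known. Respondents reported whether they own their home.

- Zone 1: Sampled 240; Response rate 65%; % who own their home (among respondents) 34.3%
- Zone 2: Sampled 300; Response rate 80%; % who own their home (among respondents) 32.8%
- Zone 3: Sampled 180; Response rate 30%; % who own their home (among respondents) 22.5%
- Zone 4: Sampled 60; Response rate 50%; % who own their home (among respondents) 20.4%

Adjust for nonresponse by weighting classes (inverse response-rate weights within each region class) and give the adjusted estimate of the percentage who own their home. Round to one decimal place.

29.9%

Weighting each respondent by the inverse class response rate inflates each class back to its sampled size, so the class weight is n_sampled:
  Zone 1: 240 × 34.3 = 8232
  Zone 2: 300 × 32.8 = 9840
  Zone 3: 180 × 22.5 = 4050
  Zone 4: 60 × 20.4 = 1224
Adjusted estimate = 23,346 / 780 = 29.9308 → 29.9%.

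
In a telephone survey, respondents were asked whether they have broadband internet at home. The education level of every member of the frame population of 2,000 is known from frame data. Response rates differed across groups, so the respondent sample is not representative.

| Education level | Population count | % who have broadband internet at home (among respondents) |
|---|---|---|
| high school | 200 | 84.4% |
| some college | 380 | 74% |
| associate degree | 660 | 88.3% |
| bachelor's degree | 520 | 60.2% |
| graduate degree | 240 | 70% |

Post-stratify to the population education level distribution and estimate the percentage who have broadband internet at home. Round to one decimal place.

75.7%

Each cell contributes population-share × respondent value:
  high school: (200/2,000) × 84.4 = 8.44
  some college: (380/2,000) × 74 = 14.06
  associate degree: (660/2,000) × 88.3 = 29.139
  bachelor's degree: (520/2,000) × 60.2 = 15.652
  graduate degree: (240/2,000) × 70 = 8.4
Post-stratified estimate = 75.691 → 75.7%.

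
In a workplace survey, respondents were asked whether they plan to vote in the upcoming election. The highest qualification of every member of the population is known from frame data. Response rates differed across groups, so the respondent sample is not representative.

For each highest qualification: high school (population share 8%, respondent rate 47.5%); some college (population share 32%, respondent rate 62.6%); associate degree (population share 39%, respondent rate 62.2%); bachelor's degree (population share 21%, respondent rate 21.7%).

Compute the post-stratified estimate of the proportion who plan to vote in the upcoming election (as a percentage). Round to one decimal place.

Post-stratification weights by population share, not respondent share:
  high school: 0.08 × 47.5 = 3.8
  some college: 0.32 × 62.6 = 20.032
  associate degree: 0.39 × 62.2 = 24.258
  bachelor's degree: 0.21 × 21.7 = 4.557
Post-stratified estimate = 52.647 → 52.6%.

52.6%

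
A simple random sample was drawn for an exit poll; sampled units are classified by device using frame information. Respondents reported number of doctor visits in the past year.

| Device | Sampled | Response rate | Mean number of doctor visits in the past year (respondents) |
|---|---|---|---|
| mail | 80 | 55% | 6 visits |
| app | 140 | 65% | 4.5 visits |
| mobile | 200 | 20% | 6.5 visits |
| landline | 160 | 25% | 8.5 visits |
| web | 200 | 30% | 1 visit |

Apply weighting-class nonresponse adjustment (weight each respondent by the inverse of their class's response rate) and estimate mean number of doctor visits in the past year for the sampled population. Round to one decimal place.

5.1

Weighting each respondent by the inverse class response rate inflates each class back to its sampled size, so the class weight is n_sampled:
  mail: 80 × 6 = 480
  app: 140 × 4.5 = 630
  mobile: 200 × 6.5 = 1300
  landline: 160 × 8.5 = 1360
  web: 200 × 1 = 200
Adjusted estimate = 3970 / 780 = 5.08974 → 5.1.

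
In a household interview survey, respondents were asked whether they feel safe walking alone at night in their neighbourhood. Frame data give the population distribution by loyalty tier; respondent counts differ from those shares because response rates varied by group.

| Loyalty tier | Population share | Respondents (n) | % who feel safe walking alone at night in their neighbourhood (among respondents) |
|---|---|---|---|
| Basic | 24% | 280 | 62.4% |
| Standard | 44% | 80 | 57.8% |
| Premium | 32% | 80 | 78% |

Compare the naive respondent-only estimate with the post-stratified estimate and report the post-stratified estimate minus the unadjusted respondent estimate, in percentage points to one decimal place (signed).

+1.0 percentage points

Naive respondent-only estimate (weights = respondent counts):
  (280/440)×62.4 + (80/440)×57.8 + (80/440)×78 = 64.4%
Post-stratifying to population shares instead:
  0.24×62.4 + 0.44×57.8 + 0.32×78 = 65.368%
Difference = 65.368 − 64.4 = 0.968 pp.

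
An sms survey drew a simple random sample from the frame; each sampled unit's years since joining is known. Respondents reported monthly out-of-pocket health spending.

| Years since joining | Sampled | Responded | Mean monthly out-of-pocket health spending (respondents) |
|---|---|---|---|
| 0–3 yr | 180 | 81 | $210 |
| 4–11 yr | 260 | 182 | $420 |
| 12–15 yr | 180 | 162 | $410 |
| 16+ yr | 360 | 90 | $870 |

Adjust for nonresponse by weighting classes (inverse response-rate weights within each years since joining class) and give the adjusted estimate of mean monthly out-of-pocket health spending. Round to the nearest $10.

Class response rates: 0–3 yr 81/180 = 45%, 4–11 yr 182/260 = 70%, 12–15 yr 162/180 = 90%, 16+ yr 90/360 = 25%.
Weighting each respondent by the inverse class response rate inflates each class back to its sampled size, so the class weight is n_sampled:
  0–3 yr: 180 × 210 = 37,800
  4–11 yr: 260 × 420 = 109,200
  12–15 yr: 180 × 410 = 73,800
  16+ yr: 360 × 870 = 313,200
Adjusted estimate = 534,000 / 980 = 544.898 → $540.

$540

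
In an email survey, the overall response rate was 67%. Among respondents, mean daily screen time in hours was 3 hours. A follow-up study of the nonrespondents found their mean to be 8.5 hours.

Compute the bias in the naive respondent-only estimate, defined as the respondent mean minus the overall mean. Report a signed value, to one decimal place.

Nonresponse fraction = 1 − 0.67 = 0.33.
Bias = (nonresponse fraction) × (respondent mean − nonrespondent mean)
     = 0.33 × (3 − 8.5) = 0.33 × -5.5 = -1.815.

-1.8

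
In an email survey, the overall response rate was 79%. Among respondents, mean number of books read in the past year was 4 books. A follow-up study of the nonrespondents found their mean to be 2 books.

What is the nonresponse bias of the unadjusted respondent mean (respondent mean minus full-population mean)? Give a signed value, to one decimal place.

+0.4

Nonresponse fraction = 1 − 0.79 = 0.21.
Bias = (nonresponse fraction) × (respondent mean − nonrespondent mean)
     = 0.21 × (4 − 2) = 0.21 × 2 = 0.42.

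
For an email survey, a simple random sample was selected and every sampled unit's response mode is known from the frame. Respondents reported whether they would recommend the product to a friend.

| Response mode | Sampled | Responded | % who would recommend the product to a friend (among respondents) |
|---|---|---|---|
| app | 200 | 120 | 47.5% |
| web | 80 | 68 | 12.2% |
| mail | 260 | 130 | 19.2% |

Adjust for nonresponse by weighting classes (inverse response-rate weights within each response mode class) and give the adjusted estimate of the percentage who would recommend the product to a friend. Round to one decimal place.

Response rates by class: app 120/200 = 60%, web 68/80 = 85%, mail 130/260 = 50%.
Each respondent's weight = sampled/responded in their class; summing within a class gives n_sampled, so:
  app: 200 × 47.5 = 9500
  web: 80 × 12.2 = 976
  mail: 260 × 19.2 = 4992
Adjusted estimate = 15,468 / 540 = 28.6444 → 28.6%.

28.6%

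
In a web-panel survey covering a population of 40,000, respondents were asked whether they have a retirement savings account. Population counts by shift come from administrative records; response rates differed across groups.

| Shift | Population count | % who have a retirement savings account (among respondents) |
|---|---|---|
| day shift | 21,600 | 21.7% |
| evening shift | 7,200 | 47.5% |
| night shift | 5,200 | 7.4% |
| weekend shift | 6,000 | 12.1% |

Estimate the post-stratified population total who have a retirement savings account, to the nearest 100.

9,200

Estimated count per cell = population count × respondent percentage:
  day shift: 21,600 × 21.7% = 4687.2
  evening shift: 7,200 × 47.5% = 3420
  night shift: 5,200 × 7.4% = 384.8
  weekend shift: 6,000 × 12.1% = 726
Estimated total = 9218 → 9,200.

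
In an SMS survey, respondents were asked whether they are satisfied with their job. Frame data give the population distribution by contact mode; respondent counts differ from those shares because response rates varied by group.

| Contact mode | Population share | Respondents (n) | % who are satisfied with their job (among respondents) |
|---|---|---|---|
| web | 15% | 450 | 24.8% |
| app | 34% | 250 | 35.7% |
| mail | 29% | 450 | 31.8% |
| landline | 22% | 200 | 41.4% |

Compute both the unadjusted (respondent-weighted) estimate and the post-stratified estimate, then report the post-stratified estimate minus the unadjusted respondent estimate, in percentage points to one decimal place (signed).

+2.6 percentage points

Without adjustment, the pooled respondent share is:
  (450/1350)×24.8 + (250/1350)×35.7 + (450/1350)×31.8 + (200/1350)×41.4 = 31.6111%
Post-stratifying to population shares instead:
  0.15×24.8 + 0.34×35.7 + 0.29×31.8 + 0.22×41.4 = 34.188%
Difference = 34.188 − 31.6111 = 2.5769 pp.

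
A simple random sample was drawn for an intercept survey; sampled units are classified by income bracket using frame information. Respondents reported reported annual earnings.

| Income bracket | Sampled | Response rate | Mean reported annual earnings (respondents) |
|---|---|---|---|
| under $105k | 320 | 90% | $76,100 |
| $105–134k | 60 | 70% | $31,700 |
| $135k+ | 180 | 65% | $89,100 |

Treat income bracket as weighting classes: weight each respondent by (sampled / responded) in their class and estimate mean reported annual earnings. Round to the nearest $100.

Each respondent's weight = sampled/responded in their class; summing within a class gives n_sampled, so:
  under $105k: 320 × 76,100 = 24,352,000
  $105–134k: 60 × 31,700 = 1,902,000
  $135k+: 180 × 89,100 = 16,038,000
Adjusted estimate = 42,292,000 / 560 = 75521.4 → $75,500.

$75,500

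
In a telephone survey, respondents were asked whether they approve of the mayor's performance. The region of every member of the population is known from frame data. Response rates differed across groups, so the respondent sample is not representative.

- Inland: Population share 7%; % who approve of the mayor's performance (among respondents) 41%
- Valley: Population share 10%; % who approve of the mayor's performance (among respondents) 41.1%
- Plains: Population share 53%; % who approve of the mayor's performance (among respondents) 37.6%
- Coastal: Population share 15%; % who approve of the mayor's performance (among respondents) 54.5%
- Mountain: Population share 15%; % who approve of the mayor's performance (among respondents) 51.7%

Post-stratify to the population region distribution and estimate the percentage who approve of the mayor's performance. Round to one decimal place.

Post-stratification weights by population share, not respondent share:
  Inland: 0.07 × 41 = 2.87
  Valley: 0.1 × 41.1 = 4.11
  Plains: 0.53 × 37.6 = 19.928
  Coastal: 0.15 × 54.5 = 8.175
  Mountain: 0.15 × 51.7 = 7.755
Post-stratified estimate = 42.838 → 42.8%.

42.8%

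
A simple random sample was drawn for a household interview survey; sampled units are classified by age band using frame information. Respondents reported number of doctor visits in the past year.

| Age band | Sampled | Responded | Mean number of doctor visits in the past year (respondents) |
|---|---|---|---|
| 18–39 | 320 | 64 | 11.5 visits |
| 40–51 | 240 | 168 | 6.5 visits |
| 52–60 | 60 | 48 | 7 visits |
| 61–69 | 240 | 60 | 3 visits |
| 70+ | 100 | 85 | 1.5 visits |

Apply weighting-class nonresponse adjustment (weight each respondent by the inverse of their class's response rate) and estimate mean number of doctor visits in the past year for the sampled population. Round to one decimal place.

Response rates by class: 18–39 64/320 = 20%, 40–51 168/240 = 70%, 52–60 48/60 = 80%, 61–69 60/240 = 25%, 70+ 85/100 = 85%.
Inverse-response-rate weighting restores each class to its sampled count, so class totals weight by n_sampled:
  18–39: 320 × 11.5 = 3680
  40–51: 240 × 6.5 = 1560
  52–60: 60 × 7 = 420
  61–69: 240 × 3 = 720
  70+: 100 × 1.5 = 150
Adjusted estimate = 6530 / 960 = 6.80208 → 6.8.

6.8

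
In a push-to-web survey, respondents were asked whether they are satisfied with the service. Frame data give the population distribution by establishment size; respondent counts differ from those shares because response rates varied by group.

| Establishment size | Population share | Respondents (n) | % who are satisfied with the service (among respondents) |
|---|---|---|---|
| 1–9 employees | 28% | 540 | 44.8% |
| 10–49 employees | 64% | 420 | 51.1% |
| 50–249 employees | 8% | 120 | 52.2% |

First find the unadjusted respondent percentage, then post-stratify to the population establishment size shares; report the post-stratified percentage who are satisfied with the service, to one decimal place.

Unadjusted (pooled respondent) estimate weights by respondent counts:
  (540/1080)×44.8 + (420/1080)×51.1 + (120/1080)×52.2 = 48.0722%
Post-stratifying to population shares instead:
  0.28×44.8 + 0.64×51.1 + 0.08×52.2 = 49.424%

49.4%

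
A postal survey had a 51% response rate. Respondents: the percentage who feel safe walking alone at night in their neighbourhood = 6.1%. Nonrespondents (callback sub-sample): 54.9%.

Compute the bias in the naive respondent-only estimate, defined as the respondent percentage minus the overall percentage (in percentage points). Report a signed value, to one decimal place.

Nonresponse fraction = 1 − 0.51 = 0.49.
Bias = (nonresponse fraction) × (respondent percentage − nonrespondent percentage)
     = 0.49 × (6.1 − 54.9) = 0.49 × -48.8 = -23.912.

-23.9 percentage points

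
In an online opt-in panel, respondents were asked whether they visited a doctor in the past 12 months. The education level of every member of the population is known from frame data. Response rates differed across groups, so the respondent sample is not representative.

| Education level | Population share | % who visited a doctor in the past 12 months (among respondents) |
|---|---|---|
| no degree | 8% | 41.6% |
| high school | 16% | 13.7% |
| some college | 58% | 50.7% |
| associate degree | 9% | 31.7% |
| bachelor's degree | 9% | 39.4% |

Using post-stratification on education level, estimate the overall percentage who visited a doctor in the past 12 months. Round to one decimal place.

Reweight to the known education level distribution:
  no degree: 0.08 × 41.6 = 3.328
  high school: 0.16 × 13.7 = 2.192
  some college: 0.58 × 50.7 = 29.406
  associate degree: 0.09 × 31.7 = 2.853
  bachelor's degree: 0.09 × 39.4 = 3.546
Post-stratified estimate = 41.325 → 41.3%.

41.3%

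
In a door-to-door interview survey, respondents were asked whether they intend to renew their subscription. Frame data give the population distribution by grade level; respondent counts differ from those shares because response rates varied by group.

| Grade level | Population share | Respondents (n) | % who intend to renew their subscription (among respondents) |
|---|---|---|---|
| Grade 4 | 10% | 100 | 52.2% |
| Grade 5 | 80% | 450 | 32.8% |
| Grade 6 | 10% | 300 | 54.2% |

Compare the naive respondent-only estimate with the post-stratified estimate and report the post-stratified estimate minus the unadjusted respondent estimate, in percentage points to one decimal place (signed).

-5.8 percentage points

Without adjustment, the pooled respondent share is:
  (100/850)×52.2 + (450/850)×32.8 + (300/850)×54.2 = 42.6353%
Reweighting by population grade level shares:
  0.1×52.2 + 0.8×32.8 + 0.1×54.2 = 36.88%
Difference = 36.88 − 42.6353 = -5.7553 pp.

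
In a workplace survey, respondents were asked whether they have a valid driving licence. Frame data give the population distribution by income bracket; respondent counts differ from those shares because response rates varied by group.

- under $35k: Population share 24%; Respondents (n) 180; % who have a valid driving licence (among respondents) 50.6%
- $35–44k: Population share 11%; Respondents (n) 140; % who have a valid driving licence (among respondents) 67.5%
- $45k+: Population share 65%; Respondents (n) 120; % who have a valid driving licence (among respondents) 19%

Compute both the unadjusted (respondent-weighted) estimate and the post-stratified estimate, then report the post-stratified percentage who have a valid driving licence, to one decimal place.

Without adjustment, the pooled respondent share is:
  (180/440)×50.6 + (140/440)×67.5 + (120/440)×19 = 47.3591%
Reweighting by population income bracket shares:
  0.24×50.6 + 0.11×67.5 + 0.65×19 = 31.919%

31.9%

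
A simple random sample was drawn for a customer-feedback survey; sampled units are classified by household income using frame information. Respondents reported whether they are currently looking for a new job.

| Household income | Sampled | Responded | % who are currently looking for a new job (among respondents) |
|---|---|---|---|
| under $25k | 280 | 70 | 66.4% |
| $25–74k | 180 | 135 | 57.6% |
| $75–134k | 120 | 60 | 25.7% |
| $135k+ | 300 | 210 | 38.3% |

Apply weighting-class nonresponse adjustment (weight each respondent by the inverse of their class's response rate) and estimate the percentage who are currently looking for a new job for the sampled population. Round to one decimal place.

49.5%

Class response rates: under $25k 70/280 = 25%, $25–74k 135/180 = 75%, $75–134k 60/120 = 50%, $135k+ 210/300 = 70%.
With weight = n_sampled/n_responded per class, the weighted class total is n_sampled:
  under $25k: 280 × 66.4 = 18,592
  $25–74k: 180 × 57.6 = 10,368
  $75–134k: 120 × 25.7 = 3084
  $135k+: 300 × 38.3 = 11,490
Adjusted estimate = 43,534 / 880 = 49.4705 → 49.5%.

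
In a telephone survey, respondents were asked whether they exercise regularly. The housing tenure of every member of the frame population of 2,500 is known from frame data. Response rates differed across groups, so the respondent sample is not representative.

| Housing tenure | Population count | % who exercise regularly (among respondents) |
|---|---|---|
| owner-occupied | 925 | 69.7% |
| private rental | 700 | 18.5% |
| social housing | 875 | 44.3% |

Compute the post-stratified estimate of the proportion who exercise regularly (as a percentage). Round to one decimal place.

Reweight to the known housing tenure distribution:
  owner-occupied: (925/2,500) × 69.7 = 25.789
  private rental: (700/2,500) × 18.5 = 5.18
  social housing: (875/2,500) × 44.3 = 15.505
Post-stratified estimate = 46.474 → 46.5%.

46.5%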